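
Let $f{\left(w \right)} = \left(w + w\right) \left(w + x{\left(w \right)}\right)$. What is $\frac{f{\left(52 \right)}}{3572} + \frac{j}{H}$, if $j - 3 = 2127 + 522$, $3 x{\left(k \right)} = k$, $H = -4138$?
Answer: $\frac{7636798}{5542851} \approx 1.3778$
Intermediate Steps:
$x{\left(k \right)} = \frac{k}{3}$
$f{\left(w \right)} = \frac{8 w^{2}}{3}$ ($f{\left(w \right)} = \left(w + w\right) \left(w + \frac{w}{3}\right) = 2 w \frac{4 w}{3} = \frac{8 w^{2}}{3}$)
$j = 2652$ ($j = 3 + \left(2127 + 522\right) = 3 + 2649 = 2652$)
$\frac{f{\left(52 \right)}}{3572} + \frac{j}{H} = \frac{\frac{8}{3} \cdot 52^{2}}{3572} + \frac{2652}{-4138} = \frac{8}{3} \cdot 2704 \cdot \frac{1}{3572} + 2652 \left(- \frac{1}{4138}\right) = \frac{21632}{3} \cdot \frac{1}{3572} - \frac{1326}{2069} = \frac{5408}{2679} - \frac{1326}{2069} = \frac{7636798}{5542851}$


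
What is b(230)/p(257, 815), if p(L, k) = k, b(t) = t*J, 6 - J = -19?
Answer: 1150/163 ≈ 7.0552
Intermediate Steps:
J = 25 (J = 6 - 1*(-19) = 6 + 19 = 25)
b(t) = 25*t (b(t) = t*25 = 25*t)
b(230)/p(257, 815) = (25*230)/815 = 5750*(1/815) = 1150/163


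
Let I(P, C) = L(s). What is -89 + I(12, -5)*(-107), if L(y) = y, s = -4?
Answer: 339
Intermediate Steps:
I(P, C) = -4
-89 + I(12, -5)*(-107) = -89 - 4*(-107) = -89 + 428 = 339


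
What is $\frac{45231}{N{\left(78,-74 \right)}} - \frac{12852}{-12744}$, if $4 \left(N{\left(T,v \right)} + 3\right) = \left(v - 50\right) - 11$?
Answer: $- \frac{7110513}{5782} \approx -1229.8$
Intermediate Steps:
$N{\left(T,v \right)} = - \frac{73}{4} + \frac{v}{4}$ ($N{\left(T,v \right)} = -3 + \frac{\left(v - 50\right) - 11}{4} = -3 + \frac{\left(-50 + v\right) - 11}{4} = -3 + \frac{-61 + v}{4} = -3 + \left(- \frac{61}{4} + \frac{v}{4}\right) = - \frac{73}{4} + \frac{v}{4}$)
$\frac{45231}{N{\left(78,-74 \right)}} - \frac{12852}{-12744} = \frac{45231}{- \frac{73}{4} + \frac{1}{4} \left(-74\right)} - \frac{12852}{-12744} = \frac{45231}{- \frac{73}{4} - \frac{37}{2}} - - \frac{119}{118} = \frac{45231}{- \frac{147}{4}} + \frac{119}{118} = 45231 \left(- \frac{4}{147}\right) + \frac{119}{118} = - \frac{60308}{49} + \frac{119}{118} = - \frac{7110513}{5782}$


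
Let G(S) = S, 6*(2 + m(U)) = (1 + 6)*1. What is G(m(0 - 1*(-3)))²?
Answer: 25/36 ≈ 0.69444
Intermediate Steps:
m(U) = -⅚ (m(U) = -2 + ((1 + 6)*1)/6 = -2 + (7*1)/6 = -2 + (⅙)*7 = -2 + 7/6 = -⅚)
G(m(0 - 1*(-3)))² = (-⅚)² = 25/36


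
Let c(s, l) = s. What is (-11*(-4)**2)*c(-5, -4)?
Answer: 880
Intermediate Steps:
(-11*(-4)**2)*c(-5, -4) = -11*(-4)**2*(-5) = -11*16*(-5) = -176*(-5) = 880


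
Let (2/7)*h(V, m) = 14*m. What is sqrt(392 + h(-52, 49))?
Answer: 7*sqrt(57) ≈ 52.849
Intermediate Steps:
h(V, m) = 49*m (h(V, m) = 7*(14*m)/2 = 49*m)
sqrt(392 + h(-52, 49)) = sqrt(392 + 49*49) = sqrt(392 + 2401) = sqrt(2793) = 7*sqrt(57)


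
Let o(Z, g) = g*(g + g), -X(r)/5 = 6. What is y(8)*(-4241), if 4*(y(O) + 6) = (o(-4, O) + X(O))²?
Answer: -10157195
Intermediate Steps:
X(r) = -30 (X(r) = -5*6 = -30)
o(Z, g) = 2*g² (o(Z, g) = g*(2*g) = 2*g²)
y(O) = -6 + (-30 + 2*O²)²/4 (y(O) = -6 + (2*O² - 30)²/4 = -6 + (-30 + 2*O²)²/4)
y(8)*(-4241) = (-6 + (-15 + 8²)²)*(-4241) = (-6 + (-15 + 64)²)*(-4241) = (-6 + 49²)*(-4241) = (-6 + 2401)*(-4241) = 2395*(-4241) = -10157195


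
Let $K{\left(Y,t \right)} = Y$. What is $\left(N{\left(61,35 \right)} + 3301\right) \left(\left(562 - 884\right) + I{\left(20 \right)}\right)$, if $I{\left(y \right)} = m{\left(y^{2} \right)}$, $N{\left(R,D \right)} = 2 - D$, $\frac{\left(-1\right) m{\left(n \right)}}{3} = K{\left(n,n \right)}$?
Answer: $-4973896$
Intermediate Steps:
$m{\left(n \right)} = - 3 n$
$I{\left(y \right)} = - 3 y^{2}$
$\left(N{\left(61,35 \right)} + 3301\right) \left(\left(562 - 884\right) + I{\left(20 \right)}\right) = \left(\left(2 - 35\right) + 3301\right) \left(\left(562 - 884\right) - 3 \cdot 20^{2}\right) = \left(\left(2 - 35\right) + 3301\right) \left(\left(562 - 884\right) - 1200\right) = \left(-33 + 3301\right) \left(-322 - 1200\right) = 3268 \left(-1522\right) = -4973896$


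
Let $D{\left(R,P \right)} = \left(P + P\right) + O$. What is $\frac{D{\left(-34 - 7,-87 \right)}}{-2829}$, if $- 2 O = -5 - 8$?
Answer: $\frac{335}{5658} \approx 0.059208$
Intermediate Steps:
$O = \frac{13}{2}$ ($O = - \frac{-5 - 8}{2} = \left(- \frac{1}{2}\right) \left(-13\right) = \frac{13}{2} \approx 6.5$)
$D{\left(R,P \right)} = \frac{13}{2} + 2 P$ ($D{\left(R,P \right)} = \left(P + P\right) + \frac{13}{2} = 2 P + \frac{13}{2} = \frac{13}{2} + 2 P$)
$\frac{D{\left(-34 - 7,-87 \right)}}{-2829} = \frac{\frac{13}{2} + 2 \left(-87\right)}{-2829} = \left(\frac{13}{2} - 174\right) \left(- \frac{1}{2829}\right) = \left(- \frac{335}{2}\right) \left(- \frac{1}{2829}\right) = \frac{335}{5658}$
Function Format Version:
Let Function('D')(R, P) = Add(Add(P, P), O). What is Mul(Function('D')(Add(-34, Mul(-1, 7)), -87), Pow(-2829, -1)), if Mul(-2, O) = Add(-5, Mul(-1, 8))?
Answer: Rational(335, 5658) ≈ 0.059208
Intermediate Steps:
O = Rational(13, 2) (O = Mul(Rational(-1, 2), Add(-5, Mul(-1, 8))) = Mul(Rational(-1, 2), Add(-5, -8)) = Mul(Rational(-1, 2), -13) = Rational(13, 2) ≈ 6.5000)
Function('D')(R, P) = Add(Rational(13, 2), Mul(2, P)) (Function('D')(R, P) = Add(Add(P, P), Rational(13, 2)) = Add(Mul(2, P), Rational(13, 2)) = Add(Rational(13, 2), Mul(2, P)))
Mul(Function('D')(Add(-34, Mul(-1, 7)), -87), Pow(-2829, -1)) = Mul(Add(Rational(13, 2), Mul(2, -87)), Pow(-2829, -1)) = Mul(Add(Rational(13, 2), -174), Rational(-1, 2829)) = Mul(Rational(-335, 2), Rational(-1, 2829)) = Rational(335, 5658)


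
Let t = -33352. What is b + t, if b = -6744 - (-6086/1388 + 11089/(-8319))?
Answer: -231456674573/5773386 ≈ -40090.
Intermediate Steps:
b = -38902704701/5773386 (b = -6744 - (-6086*1/1388 + 11089*(-1/8319)) = -6744 - (-3043/694 - 11089/8319) = -6744 - 1*(-33010483/5773386) = -6744 + 33010483/5773386 = -38902704701/5773386 ≈ -6738.3)
b + t = -38902704701/5773386 - 33352 = -231456674573/5773386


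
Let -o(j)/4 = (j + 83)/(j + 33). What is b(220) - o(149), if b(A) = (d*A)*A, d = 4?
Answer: 17618064/91 ≈ 1.9361e+5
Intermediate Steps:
b(A) = 4*A² (b(A) = (4*A)*A = 4*A²)
o(j) = -4*(83 + j)/(33 + j) (o(j) = -4*(j + 83)/(j + 33) = -4*(83 + j)/(33 + j))
b(220) - o(149) = 4*220² - 4*(-83 - 1*149)/(33 + 149) = 4*48400 - 4*(-83 - 149)/182 = 193600 - 4*(-232)/182 = 193600 - 1*(-464/91) = 193600 + 464/91 = 17618064/91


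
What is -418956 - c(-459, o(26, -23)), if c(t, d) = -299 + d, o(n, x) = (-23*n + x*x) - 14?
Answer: -418574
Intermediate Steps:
o(n, x) = -14 + x**2 - 23*n (o(n, x) = (-23*n + x**2) - 14 = (x**2 - 23*n) - 14 = -14 + x**2 - 23*n)
-418956 - c(-459, o(26, -23)) = -418956 - (-299 + (-14 + (-23)**2 - 23*26)) = -418956 - (-299 + (-14 + 529 - 598)) = -418956 - (-299 - 83) = -418956 - 1*(-382) = -418956 + 382 = -418574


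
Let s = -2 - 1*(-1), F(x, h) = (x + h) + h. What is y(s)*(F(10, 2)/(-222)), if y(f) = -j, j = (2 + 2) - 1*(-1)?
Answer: 35/111 ≈ 0.31532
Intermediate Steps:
F(x, h) = x + 2*h (F(x, h) = (h + x) + h = x + 2*h)
s = -1 (s = -2 + 1 = -1)
j = 5 (j = 4 + 1 = 5)
y(f) = -5 (y(f) = -1*5 = -5)
y(s)*(F(10, 2)/(-222)) = -5*(10 + 2*2)/(-222) = -5*(10 + 4)*(-1)/222 = -70*(-1)/222 = -5*(-7/111) = 35/111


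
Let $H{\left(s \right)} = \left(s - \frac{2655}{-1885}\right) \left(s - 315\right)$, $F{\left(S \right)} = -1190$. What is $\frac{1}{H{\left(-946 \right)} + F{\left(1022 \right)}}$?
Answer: $\frac{29}{34508257} \approx 8.4038 \cdot 10^{-7}$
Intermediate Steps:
$H{\left(s \right)} = \left(-315 + s\right) \left(\frac{531}{377} + s\right)$ ($H{\left(s \right)} = \left(s - - \frac{531}{377}\right) \left(-315 + s\right) = \left(s + \frac{531}{377}\right) \left(-315 + s\right) = \left(\frac{531}{377} + s\right) \left(-315 + s\right) = \left(-315 + s\right) \left(\frac{531}{377} + s\right)$)
$\frac{1}{H{\left(-946 \right)} + F{\left(1022 \right)}} = \frac{1}{\left(- \frac{167265}{377} + \left(-946\right)^{2} - - \frac{111839904}{377}\right) - 1190} = \frac{1}{\left(- \frac{167265}{377} + 894916 + \frac{111839904}{377}\right) - 1190} = \frac{1}{\frac{34542767}{29} - 1190} = \frac{1}{\frac{34508257}{29}} = \frac{29}{34508257}$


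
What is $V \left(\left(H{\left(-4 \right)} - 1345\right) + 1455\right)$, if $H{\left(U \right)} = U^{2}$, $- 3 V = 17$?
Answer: $-714$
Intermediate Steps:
$V = - \frac{17}{3}$ ($V = \left(- \frac{1}{3}\right) 17 = - \frac{17}{3} \approx -5.6667$)
$V \left(\left(H{\left(-4 \right)} - 1345\right) + 1455\right) = - \frac{17 \left(\left(\left(-4\right)^{2} - 1345\right) + 1455\right)}{3} = - \frac{17 \left(\left(16 - 1345\right) + 1455\right)}{3} = - \frac{17 \left(-1329 + 1455\right)}{3} = \left(- \frac{17}{3}\right) 126 = -714$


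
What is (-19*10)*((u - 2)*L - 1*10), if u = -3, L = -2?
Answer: 0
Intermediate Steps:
(-19*10)*((u - 2)*L - 1*10) = (-19*10)*((-3 - 2)*(-2) - 1*10) = -190*(-5*(-2) - 10) = -190*(10 - 10) = -190*0 = 0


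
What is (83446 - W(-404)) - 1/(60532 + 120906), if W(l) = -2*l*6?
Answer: 14260663923/181438 ≈ 78598.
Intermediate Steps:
W(l) = -12*l
(83446 - W(-404)) - 1/(60532 + 120906) = (83446 - (-12)*(-404)) - 1/(60532 + 120906) = (83446 - 1*4848) - 1/181438 = (83446 - 4848) - 1*1/181438 = 78598 - 1/181438 = 14260663923/181438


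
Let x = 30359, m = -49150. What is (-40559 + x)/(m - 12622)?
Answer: 2550/15443 ≈ 0.16512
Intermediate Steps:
(-40559 + x)/(m - 12622) = (-40559 + 30359)/(-49150 - 12622) = -10200/(-61772) = -10200*(-1/61772) = 2550/15443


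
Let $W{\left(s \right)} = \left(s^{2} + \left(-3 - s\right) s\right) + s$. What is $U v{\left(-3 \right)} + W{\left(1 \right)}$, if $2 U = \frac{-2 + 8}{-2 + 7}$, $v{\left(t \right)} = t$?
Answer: $- \frac{19}{5} \approx -3.8$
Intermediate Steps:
$W{\left(s \right)} = s + s^{2} + s \left(-3 - s\right)$ ($W{\left(s \right)} = \left(s^{2} + s \left(-3 - s\right)\right) + s = s + s^{2} + s \left(-3 - s\right)$)
$U = \frac{3}{5}$ ($U = \frac{\left(-2 + 8\right) \frac{1}{-2 + 7}}{2} = \frac{6 \cdot \frac{1}{5}}{2} = \frac{1}{2} \cdot \frac{6}{5} = \frac{3}{5} \approx 0.6$)
$U v{\left(-3 \right)} + W{\left(1 \right)} = \frac{3}{5} \left(-3\right) - 2 = - \frac{9}{5} - 2 = - \frac{19}{5}$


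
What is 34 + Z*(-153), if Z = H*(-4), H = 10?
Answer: 6154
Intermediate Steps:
Z = -40 (Z = 10*(-4) = -40)
34 + Z*(-153) = 34 - 40*(-153) = 34 + 6120 = 6154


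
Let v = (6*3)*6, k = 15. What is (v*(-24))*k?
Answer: -38880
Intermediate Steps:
v = 108 (v = 18*6 = 108)
(v*(-24))*k = (108*(-24))*15 = -2592*15 = -38880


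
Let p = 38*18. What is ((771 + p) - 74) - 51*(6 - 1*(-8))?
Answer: 667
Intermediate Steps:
p = 684
((771 + p) - 74) - 51*(6 - 1*(-8)) = ((771 + 684) - 74) - 51*(6 - 1*(-8)) = (1455 - 74) - 51*(6 + 8) = 1381 - 51*14 = 1381 - 714 = 667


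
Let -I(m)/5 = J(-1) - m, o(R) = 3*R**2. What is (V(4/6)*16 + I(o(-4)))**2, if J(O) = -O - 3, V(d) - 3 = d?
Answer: 857476/9 ≈ 95275.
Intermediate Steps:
V(d) = 3 + d
J(O) = -3 - O
I(m) = 10 + 5*m (I(m) = -5*((-3 - 1*(-1)) - m) = -5*((-3 + 1) - m) = -5*(-2 - m) = 10 + 5*m)
(V(4/6)*16 + I(o(-4)))**2 = ((3 + 4/6)*16 + (10 + 5*(3*(-4)**2)))**2 = ((3 + 4*(1/6))*16 + (10 + 5*(3*16)))**2 = ((3 + 2/3)*16 + (10 + 5*48))**2 = ((11/3)*16 + (10 + 240))**2 = (176/3 + 250)**2 = (926/3)**2 = 857476/9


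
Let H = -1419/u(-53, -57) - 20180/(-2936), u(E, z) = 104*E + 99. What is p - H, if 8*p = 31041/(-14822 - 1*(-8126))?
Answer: -91221673235/11824070592 ≈ -7.7149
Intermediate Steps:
p = -3449/5952 (p = (31041/(-14822 - 1*(-8126)))/8 = (31041/(-14822 + 8126))/8 = (31041/(-6696))/8 = (31041*(-1/6696))/8 = (⅛)*(-3449/744) = -3449/5952 ≈ -0.57947)
u(E, z) = 99 + 104*E
H = 28350131/3973142 (H = -1419/(99 + 104*(-53)) - 20180/(-2936) = -1419/(99 - 5512) - 20180*(-1/2936) = -1419/(-5413) + 5045/734 = -1419*(-1/5413) + 5045/734 = 1419/5413 + 5045/734 = 28350131/3973142 ≈ 7.1354)
p - H = -3449/5952 - 1*28350131/3973142 = -3449/5952 - 28350131/3973142 = -91221673235/11824070592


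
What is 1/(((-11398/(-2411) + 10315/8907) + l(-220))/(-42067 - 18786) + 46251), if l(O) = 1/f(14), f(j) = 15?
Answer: 6534023023905/302205098239514641 ≈ 2.1621e-5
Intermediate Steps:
l(O) = 1/15
1/(((-11398/(-2411) + 10315/8907) + l(-220))/(-42067 - 18786) + 46251) = 1/(((-11398/(-2411) + 10315/8907) + 1/15)/(-42067 - 18786) + 46251) = 1/(((-11398*(-1/2411) + 10315*(1/8907)) + 1/15)/(-60853) + 46251) = 1/(((11398/2411 + 10315/8907) + 1/15)*(-1/60853) + 46251) = 1/((126391451/21474777 + 1/15)*(-1/60853) + 46251) = 1/((639115514/107373885)*(-1/60853) + 46251) = 1/(-639115514/6534023023905 + 46251) = 1/(302205098239514641/6534023023905) = 6534023023905/302205098239514641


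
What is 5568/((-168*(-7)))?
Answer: 232/49 ≈ 4.7347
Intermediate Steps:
5568/((-168*(-7))) = 5568/1176 = 5568*(1/1176) = 232/49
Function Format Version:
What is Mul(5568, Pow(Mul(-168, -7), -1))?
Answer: Rational(232, 49) ≈ 4.7347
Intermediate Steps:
Mul(5568, Pow(Mul(-168, -7), -1)) = Mul(5568, Pow(1176, -1)) = Mul(5568, Rational(1, 1176)) = Rational(232, 49)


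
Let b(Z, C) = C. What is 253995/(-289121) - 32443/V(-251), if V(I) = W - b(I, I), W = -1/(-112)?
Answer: -151099321853/1161151239 ≈ -130.13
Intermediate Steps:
W = 1/112 (W = -1*(-1/112) = 1/112 ≈ 0.0089286)
V(I) = 1/112 - I
253995/(-289121) - 32443/V(-251) = 253995/(-289121) - 32443/(1/112 - 1*(-251)) = 253995*(-1/289121) - 32443/(1/112 + 251) = -36285/41303 - 32443/28113/112 = -36285/41303 - 32443*112/28113 = -36285/41303 - 3633616/28113 = -151099321853/1161151239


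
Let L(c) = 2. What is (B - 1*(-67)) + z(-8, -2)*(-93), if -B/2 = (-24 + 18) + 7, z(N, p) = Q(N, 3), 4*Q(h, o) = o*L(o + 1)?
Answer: -149/2 ≈ -74.500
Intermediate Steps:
Q(h, o) = o/2 (Q(h, o) = (o*2)/4 = (2*o)/4 = o/2)
z(N, p) = 3/2 (z(N, p) = (½)*3 = 3/2)
B = -2 (B = -2*((-24 + 18) + 7) = -2*(-6 + 7) = -2*1 = -2)
(B - 1*(-67)) + z(-8, -2)*(-93) = (-2 - 1*(-67)) + (3/2)*(-93) = (-2 + 67) - 279/2 = 65 - 279/2 = -149/2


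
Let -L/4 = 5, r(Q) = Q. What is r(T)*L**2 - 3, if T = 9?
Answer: 3597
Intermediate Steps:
L = -20 (L = -4*5 = -20)
r(T)*L**2 - 3 = 9*(-20)**2 - 3 = 9*400 - 3 = 3600 - 3 = 3597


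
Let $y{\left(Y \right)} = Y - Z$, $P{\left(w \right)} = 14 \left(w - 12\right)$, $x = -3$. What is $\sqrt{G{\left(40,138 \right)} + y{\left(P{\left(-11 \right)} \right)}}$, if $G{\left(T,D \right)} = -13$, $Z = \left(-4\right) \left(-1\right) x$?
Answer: $i \sqrt{323} \approx 17.972 i$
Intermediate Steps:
$Z = -12$ ($Z = \left(-4\right) \left(-1\right) \left(-3\right) = 4 \left(-3\right) = -12$)
$P{\left(w \right)} = -168 + 14 w$ ($P{\left(w \right)} = 14 \left(-12 + w\right) = -168 + 14 w$)
$y{\left(Y \right)} = 12 + Y$ ($y{\left(Y \right)} = Y - -12 = Y + 12 = 12 + Y$)
$\sqrt{G{\left(40,138 \right)} + y{\left(P{\left(-11 \right)} \right)}} = \sqrt{-13 + \left(12 + \left(-168 + 14 \left(-11\right)\right)\right)} = \sqrt{-13 + \left(12 - 322\right)} = \sqrt{-13 - 310} = \sqrt{-323} = i \sqrt{323}$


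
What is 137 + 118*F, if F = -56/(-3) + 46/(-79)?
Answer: 538217/237 ≈ 2271.0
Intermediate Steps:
F = 4286/237 (F = -56*(-1/3) + 46*(-1/79) = 56/3 - 46/79 = 4286/237 ≈ 18.084)
137 + 118*F = 137 + 118*(4286/237) = 137 + 505748/237 = 538217/237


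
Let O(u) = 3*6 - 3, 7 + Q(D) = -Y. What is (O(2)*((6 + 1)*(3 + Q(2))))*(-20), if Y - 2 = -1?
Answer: 10500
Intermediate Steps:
Y = 1 (Y = 2 - 1 = 1)
Q(D) = -8 (Q(D) = -7 - 1*1 = -7 - 1 = -8)
O(u) = 15 (O(u) = 18 - 3 = 15)
(O(2)*((6 + 1)*(3 + Q(2))))*(-20) = (15*((6 + 1)*(3 - 8)))*(-20) = (15*(7*(-5)))*(-20) = (15*(-35))*(-20) = -525*(-20) = 10500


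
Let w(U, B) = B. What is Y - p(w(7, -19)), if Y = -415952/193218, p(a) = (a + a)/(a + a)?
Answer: -304585/96609 ≈ -3.1528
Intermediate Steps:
p(a) = 1 (p(a) = (2*a)/((2*a)) = (2*a)*(1/(2*a)) = 1)
Y = -207976/96609 (Y = -415952*1/193218 = -207976/96609 ≈ -2.1528)
Y - p(w(7, -19)) = -207976/96609 - 1*1 = -207976/96609 - 1 = -304585/96609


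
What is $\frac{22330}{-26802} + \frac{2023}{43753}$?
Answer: $- \frac{461392022}{586333953} \approx -0.78691$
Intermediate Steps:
$\frac{22330}{-26802} + \frac{2023}{43753} = 22330 \left(- \frac{1}{26802}\right) + 2023 \cdot \frac{1}{43753} = - \frac{11165}{13401} + \frac{2023}{43753} = - \frac{461392022}{586333953}$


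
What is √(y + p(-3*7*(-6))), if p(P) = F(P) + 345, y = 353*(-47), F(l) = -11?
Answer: I*√16257 ≈ 127.5*I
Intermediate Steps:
y = -16591
p(P) = 334 (p(P) = -11 + 345 = 334)
√(y + p(-3*7*(-6))) = √(-16591 + 334) = √(-16257) = I*√16257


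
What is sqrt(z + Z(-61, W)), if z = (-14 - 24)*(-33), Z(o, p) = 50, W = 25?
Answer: 2*sqrt(326) ≈ 36.111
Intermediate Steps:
z = 1254 (z = -38*(-33) = 1254)
sqrt(z + Z(-61, W)) = sqrt(1254 + 50) = sqrt(1304) = 2*sqrt(326)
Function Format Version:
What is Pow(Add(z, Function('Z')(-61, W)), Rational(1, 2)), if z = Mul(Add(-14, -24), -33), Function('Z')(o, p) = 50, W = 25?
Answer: Mul(2, Pow(326, Rational(1, 2))) ≈ 36.111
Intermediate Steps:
z = 1254 (z = Mul(-38, -33) = 1254)
Pow(Add(z, Function('Z')(-61, W)), Rational(1, 2)) = Pow(Add(1254, 50), Rational(1, 2)) = Pow(1304, Rational(1, 2)) = Mul(2, Pow(326, Rational(1, 2)))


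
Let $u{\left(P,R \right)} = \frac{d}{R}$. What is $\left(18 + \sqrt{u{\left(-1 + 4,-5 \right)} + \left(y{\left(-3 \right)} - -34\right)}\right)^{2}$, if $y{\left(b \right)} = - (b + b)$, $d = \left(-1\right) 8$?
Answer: $\frac{1828}{5} + \frac{144 \sqrt{65}}{5} \approx 597.79$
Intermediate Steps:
$d = -8$
$y{\left(b \right)} = - 2 b$
$u{\left(P,R \right)} = - \frac{8}{R}$
$\left(18 + \sqrt{u{\left(-1 + 4,-5 \right)} + \left(y{\left(-3 \right)} - -34\right)}\right)^{2} = \left(18 + \sqrt{- \frac{8}{-5} - -40}\right)^{2} = \left(18 + \sqrt{\left(-8\right) \left(- \frac{1}{5}\right) + \left(6 + 34\right)}\right)^{2} = \left(18 + \sqrt{\frac{8}{5} + 40}\right)^{2} = \left(18 + \sqrt{\frac{208}{5}}\right)^{2} = \left(18 + \frac{4 \sqrt{65}}{5}\right)^{2}$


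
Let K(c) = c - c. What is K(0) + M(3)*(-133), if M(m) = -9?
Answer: 1197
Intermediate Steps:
K(c) = 0
K(0) + M(3)*(-133) = 0 - 9*(-133) = 0 + 1197 = 1197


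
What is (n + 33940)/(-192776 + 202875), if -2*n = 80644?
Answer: -6382/10099 ≈ -0.63194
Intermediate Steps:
n = -40322 (n = -½*80644 = -40322)
(n + 33940)/(-192776 + 202875) = (-40322 + 33940)/(-192776 + 202875) = -6382/10099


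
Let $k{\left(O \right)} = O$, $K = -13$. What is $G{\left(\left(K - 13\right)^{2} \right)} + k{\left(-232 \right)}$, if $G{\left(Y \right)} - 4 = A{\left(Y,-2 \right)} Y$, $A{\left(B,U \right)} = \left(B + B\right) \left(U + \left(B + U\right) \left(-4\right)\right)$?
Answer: $-2465842724$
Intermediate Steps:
$A{\left(B,U \right)} = 2 B \left(- 4 B - 3 U\right)$ ($A{\left(B,U \right)} = 2 B \left(U - \left(4 B + 4 U\right)\right) = 2 B \left(- 4 B - 3 U\right)$)
$G{\left(Y \right)} = 4 - 2 Y^{2} \left(-6 + 4 Y\right)$ ($G{\left(Y \right)} = 4 + - 2 Y \left(3 \left(-2\right) + 4 Y\right) Y = 4 + - 2 Y \left(-6 + 4 Y\right) Y = 4 - 2 Y^{2} \left(-6 + 4 Y\right)$)
$G{\left(\left(K - 13\right)^{2} \right)} + k{\left(-232 \right)} = \left(4 + 4 \left(\left(-13 - 13\right)^{2}\right)^{2} \left(3 - 2 \left(-13 - 13\right)^{2}\right)\right) - 232 = \left(4 + 4 \left(\left(-26\right)^{2}\right)^{2} \left(3 - 2 \left(-26\right)^{2}\right)\right) - 232 = \left(4 + 4 \cdot 676^{2} \left(3 - 1352\right)\right) - 232 = \left(4 + 4 \cdot 456976 \left(3 - 1352\right)\right) - 232 = \left(4 + 4 \cdot 456976 \left(-1349\right)\right) - 232 = \left(4 - 2465842496\right) - 232 = -2465842492 - 232 = -2465842724$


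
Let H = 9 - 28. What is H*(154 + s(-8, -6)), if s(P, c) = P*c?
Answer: -3838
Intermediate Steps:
H = -19
H*(154 + s(-8, -6)) = -19*(154 - 8*(-6)) = -19*(154 + 48) = -19*202 = -3838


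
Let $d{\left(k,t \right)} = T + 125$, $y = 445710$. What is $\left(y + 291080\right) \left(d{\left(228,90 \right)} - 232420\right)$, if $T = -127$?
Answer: $-171246205380$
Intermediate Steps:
$d{\left(k,t \right)} = -2$ ($d{\left(k,t \right)} = -127 + 125 = -2$)
$\left(y + 291080\right) \left(d{\left(228,90 \right)} - 232420\right) = \left(445710 + 291080\right) \left(-2 - 232420\right) = 736790 \left(-232422\right) = -171246205380$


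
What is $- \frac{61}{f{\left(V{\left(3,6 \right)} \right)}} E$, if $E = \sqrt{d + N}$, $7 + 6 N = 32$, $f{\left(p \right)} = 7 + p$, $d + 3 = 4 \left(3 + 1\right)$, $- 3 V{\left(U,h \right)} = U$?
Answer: $- \frac{61 \sqrt{618}}{36} \approx -42.123$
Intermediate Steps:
$V{\left(U,h \right)} = - \frac{U}{3}$
$d = 13$ ($d = -3 + 4 \left(3 + 1\right) = -3 + 4 \cdot 4 = -3 + 16 = 13$)
$N = \frac{25}{6}$ ($N = - \frac{7}{6} + \frac{1}{6} \cdot 32 = - \frac{7}{6} + \frac{16}{3} = \frac{25}{6} \approx 4.1667$)
$E = \frac{\sqrt{618}}{6}$ ($E = \sqrt{13 + \frac{25}{6}} = \sqrt{\frac{103}{6}} = \frac{\sqrt{618}}{6} \approx 4.1433$)
$- \frac{61}{f{\left(V{\left(3,6 \right)} \right)}} E = - \frac{61}{7 - 1} \frac{\sqrt{618}}{6} = - \frac{61}{6} \frac{\sqrt{618}}{6} = \left(-61\right) \frac{1}{6} \frac{\sqrt{618}}{6} = - \frac{61 \frac{\sqrt{618}}{6}}{6} = - \frac{61 \sqrt{618}}{36}$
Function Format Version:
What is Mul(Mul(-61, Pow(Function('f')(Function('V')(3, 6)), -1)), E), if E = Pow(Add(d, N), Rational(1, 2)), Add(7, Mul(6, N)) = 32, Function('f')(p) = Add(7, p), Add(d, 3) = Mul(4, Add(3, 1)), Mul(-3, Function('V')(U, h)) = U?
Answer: Mul(Rational(-61, 36), Pow(618, Rational(1, 2))) ≈ -42.123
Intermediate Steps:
Function('V')(U, h) = Mul(Rational(-1, 3), U)
d = 13 (d = Add(-3, Mul(4, Add(3, 1))) = Add(-3, Mul(4, 4)) = Add(-3, 16) = 13)
N = Rational(25, 6) (N = Add(Rational(-7, 6), Mul(Rational(1, 6), 32)) = Add(Rational(-7, 6), Rational(16, 3)) = Rational(25, 6) ≈ 4.1667)
E = Mul(Rational(1, 6), Pow(618, Rational(1, 2))) (E = Pow(Add(13, Rational(25, 6)), Rational(1, 2)) = Pow(Rational(103, 6), Rational(1, 2)) = Mul(Rational(1, 6), Pow(618, Rational(1, 2))) ≈ 4.1433)
Mul(Mul(-61, Pow(Function('f')(Function('V')(3, 6)), -1)), E) = Mul(Mul(-61, Pow(Add(7, Mul(Rational(-1, 3), 3)), -1)), Mul(Rational(1, 6), Pow(618, Rational(1, 2)))) = Mul(Mul(-61, Pow(Add(7, -1), -1)), Mul(Rational(1, 6), Pow(618, Rational(1, 2)))) = Mul(Mul(-61, Pow(6, -1)), Mul(Rational(1, 6), Pow(618, Rational(1, 2)))) = Mul(Mul(-61, Rational(1, 6)), Mul(Rational(1, 6), Pow(618, Rational(1, 2)))) = Mul(Rational(-61, 6), Mul(Rational(1, 6), Pow(618, Rational(1, 2)))) = Mul(Rational(-61, 36), Pow(618, Rational(1, 2)))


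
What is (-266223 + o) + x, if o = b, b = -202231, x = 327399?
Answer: -141055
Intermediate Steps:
o = -202231
(-266223 + o) + x = (-266223 - 202231) + 327399 = -468454 + 327399 = -141055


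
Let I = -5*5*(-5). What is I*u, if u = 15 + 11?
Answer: 3250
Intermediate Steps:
u = 26
I = 125 (I = -25*(-5) = 125)
I*u = 125*26 = 3250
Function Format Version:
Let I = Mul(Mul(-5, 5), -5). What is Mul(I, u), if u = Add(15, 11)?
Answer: 3250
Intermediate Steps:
u = 26
I = 125 (I = Mul(-25, -5) = 125)
Mul(I, u) = Mul(125, 26) = 3250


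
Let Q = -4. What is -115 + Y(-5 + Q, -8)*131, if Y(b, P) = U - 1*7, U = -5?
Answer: -1687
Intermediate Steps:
Y(b, P) = -12 (Y(b, P) = -5 - 1*7 = -5 - 7 = -12)
-115 + Y(-5 + Q, -8)*131 = -115 - 12*131 = -115 - 1572 = -1687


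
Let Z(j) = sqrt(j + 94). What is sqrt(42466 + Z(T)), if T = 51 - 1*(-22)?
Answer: sqrt(42466 + sqrt(167)) ≈ 206.10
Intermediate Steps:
T = 73 (T = 51 + 22 = 73)
Z(j) = sqrt(94 + j)
sqrt(42466 + Z(T)) = sqrt(42466 + sqrt(94 + 73)) = sqrt(42466 + sqrt(167))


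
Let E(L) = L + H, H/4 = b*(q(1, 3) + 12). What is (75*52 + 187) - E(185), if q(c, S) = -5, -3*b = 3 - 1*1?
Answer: 11762/3 ≈ 3920.7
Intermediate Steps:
b = -⅔ (b = -(3 - 1*1)/3 = -(3 - 1)/3 = -⅓*2 = -⅔ ≈ -0.66667)
H = -56/3 (H = 4*(-2*(-5 + 12)/3) = 4*(-⅔*7) = 4*(-14/3) = -56/3 ≈ -18.667)
E(L) = -56/3 + L (E(L) = L - 56/3 = -56/3 + L)
(75*52 + 187) - E(185) = (75*52 + 187) - (-56/3 + 185) = (3900 + 187) - 1*499/3 = 4087 - 499/3 = 11762/3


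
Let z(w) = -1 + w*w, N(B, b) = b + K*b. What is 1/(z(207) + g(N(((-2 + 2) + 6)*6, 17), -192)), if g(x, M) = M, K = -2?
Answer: 1/42656 ≈ 2.3443e-5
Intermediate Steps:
N(B, b) = -b (N(B, b) = b - 2*b = -b)
z(w) = -1 + w**2
1/(z(207) + g(N(((-2 + 2) + 6)*6, 17), -192)) = 1/((-1 + 207**2) - 192) = 1/((-1 + 42849) - 192) = 1/(42848 - 192) = 1/42656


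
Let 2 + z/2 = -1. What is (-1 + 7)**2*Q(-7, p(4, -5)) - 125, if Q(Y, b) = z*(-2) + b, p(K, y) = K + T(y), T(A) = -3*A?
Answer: 991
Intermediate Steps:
z = -6 (z = -4 + 2*(-1) = -4 - 2 = -6)
p(K, y) = K - 3*y
Q(Y, b) = 12 + b (Q(Y, b) = -6*(-2) + b = 12 + b)
(-1 + 7)**2*Q(-7, p(4, -5)) - 125 = (-1 + 7)**2*(12 + (4 - 3*(-5))) - 125 = 6**2*(12 + (4 + 15)) - 125 = 36*(12 + 19) - 125 = 36*31 - 125 = 1116 - 125 = 991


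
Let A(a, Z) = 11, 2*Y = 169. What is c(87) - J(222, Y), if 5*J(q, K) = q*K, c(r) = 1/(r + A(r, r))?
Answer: -1838377/490 ≈ -3751.8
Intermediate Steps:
Y = 169/2 (Y = (½)*169 = 169/2 ≈ 84.500)
c(r) = 1/(11 + r) (c(r) = 1/(r + 11) = 1/(11 + r))
J(q, K) = K*q/5 (J(q, K) = (q*K)/5 = (K*q)/5 = K*q/5)
c(87) - J(222, Y) = 1/(11 + 87) - 169*222/(5*2) = 1/98 - 1*18759/5 = 1/98 - 18759/5 = -1838377/490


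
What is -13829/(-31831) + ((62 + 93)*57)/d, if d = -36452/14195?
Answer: -3991511537867/1160303612 ≈ -3440.1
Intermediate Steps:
d = -36452/14195 (d = -36452*1/14195 = -36452/14195 ≈ -2.5679)
-13829/(-31831) + ((62 + 93)*57)/d = -13829/(-31831) + ((62 + 93)*57)/(-36452/14195) = -13829*(-1/31831) + (155*57)*(-14195/36452) = 13829/31831 + 8835*(-14195/36452) = 13829/31831 - 125412825/36452 = -3991511537867/1160303612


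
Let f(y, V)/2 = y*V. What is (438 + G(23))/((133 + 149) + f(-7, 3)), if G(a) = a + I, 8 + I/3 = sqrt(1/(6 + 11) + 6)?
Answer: 437/240 + sqrt(1751)/1360 ≈ 1.8516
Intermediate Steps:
I = -24 + 3*sqrt(1751)/17 (I = -24 + 3*sqrt(1/(6 + 11) + 6) = -24 + 3*sqrt(1/17 + 6) = -24 + 3*sqrt(103/17) = -24 + 3*(sqrt(1751)/17) = -24 + 3*sqrt(1751)/17 ≈ -16.616)
G(a) = -24 + a + 3*sqrt(1751)/17 (G(a) = a + (-24 + 3*sqrt(1751)/17) = -24 + a + 3*sqrt(1751)/17)
f(y, V) = 2*V*y (f(y, V) = 2*(y*V) = 2*(V*y) = 2*V*y)
(438 + G(23))/((133 + 149) + f(-7, 3)) = (438 + (-24 + 23 + 3*sqrt(1751)/17))/((133 + 149) + 2*3*(-7)) = (438 + (-1 + 3*sqrt(1751)/17))/(282 - 42) = (437 + 3*sqrt(1751)/17)/240 = (437 + 3*sqrt(1751)/17)*(1/240) = 437/240 + sqrt(1751)/1360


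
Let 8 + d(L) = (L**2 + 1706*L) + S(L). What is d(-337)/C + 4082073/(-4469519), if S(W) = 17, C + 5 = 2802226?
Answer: -13500856457669/12524580001699 ≈ -1.0779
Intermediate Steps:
C = 2802221 (C = -5 + 2802226 = 2802221)
d(L) = 9 + L**2 + 1706*L (d(L) = -8 + ((L**2 + 1706*L) + 17) = -8 + (17 + L**2 + 1706*L) = 9 + L**2 + 1706*L)
d(-337)/C + 4082073/(-4469519) = (9 + (-337)**2 + 1706*(-337))/2802221 + 4082073/(-4469519) = (9 + 113569 - 574922)*(1/2802221) + 4082073*(-1/4469519) = -461344*1/2802221 - 4082073/4469519 = -461344/2802221 - 4082073/4469519 = -13500856457669/12524580001699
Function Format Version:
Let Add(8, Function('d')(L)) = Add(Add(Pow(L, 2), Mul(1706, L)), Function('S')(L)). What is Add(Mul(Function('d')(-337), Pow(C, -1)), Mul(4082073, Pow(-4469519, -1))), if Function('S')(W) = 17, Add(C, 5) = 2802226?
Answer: Rational(-13500856457669, 12524580001699) ≈ -1.0779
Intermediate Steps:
C = 2802221 (C = Add(-5, 2802226) = 2802221)
Function('d')(L) = Add(9, Pow(L, 2), Mul(1706, L)) (Function('d')(L) = Add(-8, Add(Add(Pow(L, 2), Mul(1706, L)), 17)) = Add(-8, Add(17, Pow(L, 2), Mul(1706, L))) = Add(9, Pow(L, 2), Mul(1706, L)))
Add(Mul(Function('d')(-337), Pow(C, -1)), Mul(4082073, Pow(-4469519, -1))) = Add(Mul(Add(9, Pow(-337, 2), Mul(1706, -337)), Pow(2802221, -1)), Mul(4082073, Pow(-4469519, -1))) = Add(Mul(Add(9, 113569, -574922), Rational(1, 2802221)), Mul(4082073, Rational(-1, 4469519))) = Add(Mul(-461344, Rational(1, 2802221)), Rational(-4082073, 4469519)) = Add(Rational(-461344, 2802221), Rational(-4082073, 4469519)) = Rational(-13500856457669, 12524580001699)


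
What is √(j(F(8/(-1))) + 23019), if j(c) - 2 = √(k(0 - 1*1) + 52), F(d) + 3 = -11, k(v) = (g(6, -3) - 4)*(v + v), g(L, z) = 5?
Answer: √(23021 + 5*√2) ≈ 151.75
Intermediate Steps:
k(v) = 2*v (k(v) = (5 - 4)*(v + v) = 1*(2*v) = 2*v)
F(d) = -14 (F(d) = -3 - 11 = -14)
j(c) = 2 + 5*√2 (j(c) = 2 + √(2*(0 - 1*1) + 52) = 2 + √(2*(0 - 1) + 52) = 2 + √(2*(-1) + 52) = 2 + √(-2 + 52) = 2 + √50 = 2 + 5*√2)
√(j(F(8/(-1))) + 23019) = √((2 + 5*√2) + 23019) = √(23021 + 5*√2)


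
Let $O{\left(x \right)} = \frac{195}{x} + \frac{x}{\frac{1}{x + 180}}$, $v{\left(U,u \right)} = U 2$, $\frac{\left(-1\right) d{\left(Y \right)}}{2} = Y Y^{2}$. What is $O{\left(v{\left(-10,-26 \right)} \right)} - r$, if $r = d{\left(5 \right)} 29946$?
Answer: $\frac{29933161}{4} \approx 7.4833 \cdot 10^{6}$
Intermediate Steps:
$d{\left(Y \right)} = - 2 Y^{3}$ ($d{\left(Y \right)} = - 2 Y Y^{2} = - 2 Y^{3}$)
$v{\left(U,u \right)} = 2 U$
$r = -7486500$ ($r = - 2 \cdot 5^{3} \cdot 29946 = \left(-2\right) 125 \cdot 29946 = \left(-250\right) 29946 = -7486500$)
$O{\left(x \right)} = \frac{195}{x} + x \left(180 + x\right)$ ($O{\left(x \right)} = \frac{195}{x} + \frac{x}{\frac{1}{180 + x}} = \frac{195}{x} + x \left(180 + x\right)$)
$O{\left(v{\left(-10,-26 \right)} \right)} - r = \frac{195 + \left(2 \left(-10\right)\right)^{2} \left(180 + 2 \left(-10\right)\right)}{2 \left(-10\right)} - -7486500 = \frac{195 + \left(-20\right)^{2} \left(180 - 20\right)}{-20} + 7486500 = - \frac{195 + 400 \cdot 160}{20} + 7486500 = - \frac{195 + 64000}{20} + 7486500 = \left(- \frac{1}{20}\right) 64195 + 7486500 = - \frac{12839}{4} + 7486500 = \frac{29933161}{4}$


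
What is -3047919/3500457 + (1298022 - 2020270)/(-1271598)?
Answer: -224588272871/741862353381 ≈ -0.30274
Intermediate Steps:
-3047919/3500457 + (1298022 - 2020270)/(-1271598) = -3047919*1/3500457 - 722248*(-1/1271598) = -1015973/1166819 + 361124/635799 = -224588272871/741862353381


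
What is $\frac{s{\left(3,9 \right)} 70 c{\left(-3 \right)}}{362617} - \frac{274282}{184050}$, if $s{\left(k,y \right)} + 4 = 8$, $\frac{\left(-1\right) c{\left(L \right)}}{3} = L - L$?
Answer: $- \frac{137141}{92025} \approx -1.4903$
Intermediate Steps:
$c{\left(L \right)} = 0$ ($c{\left(L \right)} = - 3 \left(L - L\right) = \left(-3\right) 0 = 0$)
$s{\left(k,y \right)} = 4$ ($s{\left(k,y \right)} = -4 + 8 = 4$)
$\frac{s{\left(3,9 \right)} 70 c{\left(-3 \right)}}{362617} - \frac{274282}{184050} = \frac{4 \cdot 70 \cdot 0}{362617} - \frac{274282}{184050} = 280 \cdot 0 \cdot \frac{1}{362617} - \frac{137141}{92025} = 0 \cdot \frac{1}{362617} - \frac{137141}{92025} = 0 - \frac{137141}{92025} = - \frac{137141}{92025}$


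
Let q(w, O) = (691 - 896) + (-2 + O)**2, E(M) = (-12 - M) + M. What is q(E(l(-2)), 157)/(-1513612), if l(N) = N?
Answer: -5955/378403 ≈ -0.015737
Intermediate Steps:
E(M) = -12
q(w, O) = -205 + (-2 + O)**2
q(E(l(-2)), 157)/(-1513612) = (-205 + (-2 + 157)**2)/(-1513612) = (-205 + 155**2)*(-1/1513612) = (-205 + 24025)*(-1/1513612) = 23820*(-1/1513612) = -5955/378403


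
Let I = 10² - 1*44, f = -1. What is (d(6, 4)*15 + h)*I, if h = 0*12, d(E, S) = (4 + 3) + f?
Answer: 5040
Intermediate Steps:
d(E, S) = 6 (d(E, S) = (4 + 3) - 1 = 7 - 1 = 6)
h = 0
I = 56 (I = 100 - 44 = 56)
(d(6, 4)*15 + h)*I = (6*15 + 0)*56 = (90 + 0)*56 = 90*56 = 5040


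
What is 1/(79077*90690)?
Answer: 1/7171493130 ≈ 1.3944e-10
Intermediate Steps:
1/(79077*90690) = (1/79077)*(1/90690) = 1/7171493130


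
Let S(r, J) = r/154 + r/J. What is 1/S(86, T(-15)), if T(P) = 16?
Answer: 616/3655 ≈ 0.16854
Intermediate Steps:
S(r, J) = r/154 + r/J (S(r, J) = r*(1/154) + r/J = r/154 + r/J)
1/S(86, T(-15)) = 1/((1/154)*86 + 86/16) = 1/(43/77 + 86*(1/16)) = 1/(43/77 + 43/8) = 1/(3655/616) = 616/3655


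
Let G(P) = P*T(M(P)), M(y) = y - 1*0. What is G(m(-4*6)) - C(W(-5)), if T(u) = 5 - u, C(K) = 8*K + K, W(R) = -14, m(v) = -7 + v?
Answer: -990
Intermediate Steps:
M(y) = y (M(y) = y + 0 = y)
C(K) = 9*K
G(P) = P*(5 - P)
G(m(-4*6)) - C(W(-5)) = (-7 - 4*6)*(5 - (-7 - 4*6)) - 9*(-14) = (-7 - 24)*(5 - (-7 - 24)) - 1*(-126) = -31*(5 - 1*(-31)) + 126 = -31*(5 + 31) + 126 = -31*36 + 126 = -1116 + 126 = -990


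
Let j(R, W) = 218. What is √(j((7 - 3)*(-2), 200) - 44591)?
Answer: I*√44373 ≈ 210.65*I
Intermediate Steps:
√(j((7 - 3)*(-2), 200) - 44591) = √(218 - 44591) = √(-44373) = I*√44373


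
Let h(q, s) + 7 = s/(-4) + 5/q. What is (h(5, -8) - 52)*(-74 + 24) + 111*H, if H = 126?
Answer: 16786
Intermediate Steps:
h(q, s) = -7 + 5/q - s/4 (h(q, s) = -7 + (s/(-4) + 5/q) = -7 + (s*(-¼) + 5/q) = -7 + (-s/4 + 5/q) = -7 + (5/q - s/4) = -7 + 5/q - s/4)
(h(5, -8) - 52)*(-74 + 24) + 111*H = ((-7 + 5/5 - ¼*(-8)) - 52)*(-74 + 24) + 111*126 = ((-7 + 5*(⅕) + 2) - 52)*(-50) + 13986 = ((-7 + 1 + 2) - 52)*(-50) + 13986 = (-4 - 52)*(-50) + 13986 = -56*(-50) + 13986 = 2800 + 13986 = 16786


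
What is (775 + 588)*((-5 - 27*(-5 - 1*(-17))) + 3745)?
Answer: 4656008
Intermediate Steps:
(775 + 588)*((-5 - 27*(-5 - 1*(-17))) + 3745) = 1363*((-5 - 27*(-5 + 17)) + 3745) = 1363*((-5 - 27*12) + 3745) = 1363*((-5 - 324) + 3745) = 1363*(-329 + 3745) = 1363*3416 = 4656008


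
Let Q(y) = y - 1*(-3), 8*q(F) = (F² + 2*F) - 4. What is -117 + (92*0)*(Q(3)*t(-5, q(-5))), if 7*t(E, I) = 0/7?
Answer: -117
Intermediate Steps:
q(F) = -½ + F/4 + F²/8 (q(F) = ((F² + 2*F) - 4)/8 = (-4 + F² + 2*F)/8 = -½ + F/4 + F²/8)
t(E, I) = 0 (t(E, I) = (0/7)/7 = (0*(⅐))/7 = (⅐)*0 = 0)
Q(y) = 3 + y (Q(y) = y + 3 = 3 + y)
-117 + (92*0)*(Q(3)*t(-5, q(-5))) = -117 + (92*0)*((3 + 3)*0) = -117 + 0*(6*0) = -117 + 0*0 = -117 + 0 = -117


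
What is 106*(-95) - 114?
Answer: -10184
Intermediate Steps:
106*(-95) - 114 = -10070 - 114 = -10184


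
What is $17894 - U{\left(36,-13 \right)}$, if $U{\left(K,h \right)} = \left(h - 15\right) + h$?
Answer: $17935$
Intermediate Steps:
$U{\left(K,h \right)} = -15 + 2 h$ ($U{\left(K,h \right)} = \left(-15 + h\right) + h = -15 + 2 h$)
$17894 - U{\left(36,-13 \right)} = 17894 - \left(-15 + 2 \left(-13\right)\right) = 17894 - \left(-15 - 26\right) = 17894 - -41 = 17894 + 41 = 17935$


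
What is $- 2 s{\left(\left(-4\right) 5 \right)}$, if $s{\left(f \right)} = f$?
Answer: $40$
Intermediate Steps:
$- 2 s{\left(\left(-4\right) 5 \right)} = - 2 \left(\left(-4\right) 5\right) = \left(-2\right) \left(-20\right) = 40$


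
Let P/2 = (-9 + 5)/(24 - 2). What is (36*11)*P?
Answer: -144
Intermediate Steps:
P = -4/11 (P = 2*((-9 + 5)/(24 - 2)) = 2*(-4/22) = 2*(-4*1/22) = 2*(-2/11) = -4/11 ≈ -0.36364)
(36*11)*P = (36*11)*(-4/11) = 396*(-4/11) = -144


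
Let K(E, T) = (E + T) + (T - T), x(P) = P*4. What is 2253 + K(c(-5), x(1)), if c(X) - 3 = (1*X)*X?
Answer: 2285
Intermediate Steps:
x(P) = 4*P
c(X) = 3 + X² (c(X) = 3 + (1*X)*X = 3 + X*X = 3 + X²)
K(E, T) = E + T (K(E, T) = (E + T) + 0 = E + T)
2253 + K(c(-5), x(1)) = 2253 + ((3 + (-5)²) + 4*1) = 2253 + ((3 + 25) + 4) = 2253 + (28 + 4) = 2253 + 32 = 2285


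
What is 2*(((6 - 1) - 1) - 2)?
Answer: 4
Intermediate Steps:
2*(((6 - 1) - 1) - 2) = 2*((5 - 1) - 2) = 2*(4 - 2) = 2*2 = 4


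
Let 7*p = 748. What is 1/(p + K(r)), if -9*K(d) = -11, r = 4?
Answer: 63/6809 ≈ 0.0092525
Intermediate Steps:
K(d) = 11/9 (K(d) = -⅑*(-11) = 11/9)
p = 748/7 (p = (⅐)*748 = 748/7 ≈ 106.86)
1/(p + K(r)) = 1/(748/7 + 11/9) = 1/(6809/63) = 63/6809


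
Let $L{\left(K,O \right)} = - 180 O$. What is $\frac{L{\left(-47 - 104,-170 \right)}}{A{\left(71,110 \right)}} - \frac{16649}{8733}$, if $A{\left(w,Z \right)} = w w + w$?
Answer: $\frac{35626}{8733} \approx 4.0795$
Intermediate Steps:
$A{\left(w,Z \right)} = w + w^{2}$ ($A{\left(w,Z \right)} = w^{2} + w = w + w^{2}$)
$\frac{L{\left(-47 - 104,-170 \right)}}{A{\left(71,110 \right)}} - \frac{16649}{8733} = \frac{\left(-180\right) \left(-170\right)}{71 \left(1 + 71\right)} - \frac{16649}{8733} = \frac{30600}{71 \cdot 72} - \frac{16649}{8733} = \frac{30600}{5112} - \frac{16649}{8733} = 30600 \cdot \frac{1}{5112} - \frac{16649}{8733} = \frac{425}{71} - \frac{16649}{8733} = \frac{35626}{8733}$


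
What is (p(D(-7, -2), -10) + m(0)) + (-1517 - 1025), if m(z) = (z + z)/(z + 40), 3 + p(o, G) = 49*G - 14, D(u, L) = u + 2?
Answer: -3049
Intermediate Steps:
D(u, L) = 2 + u
p(o, G) = -17 + 49*G (p(o, G) = -3 + (49*G - 14) = -3 + (-14 + 49*G) = -17 + 49*G)
m(z) = 2*z/(40 + z) (m(z) = (2*z)/(40 + z) = 2*z/(40 + z))
(p(D(-7, -2), -10) + m(0)) + (-1517 - 1025) = ((-17 + 49*(-10)) + 2*0/(40 + 0)) + (-1517 - 1025) = ((-17 - 490) + 2*0/40) - 2542 = (-507 + 2*0*(1/40)) - 2542 = (-507 + 0) - 2542 = -507 - 2542 = -3049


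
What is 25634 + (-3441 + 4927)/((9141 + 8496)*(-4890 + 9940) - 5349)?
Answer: 2283002518120/89061501 ≈ 25634.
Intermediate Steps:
25634 + (-3441 + 4927)/((9141 + 8496)*(-4890 + 9940) - 5349) = 25634 + 1486/(17637*5050 - 5349) = 25634 + 1486/(89066850 - 5349) = 25634 + 1486/89061501 = 2283002518120/89061501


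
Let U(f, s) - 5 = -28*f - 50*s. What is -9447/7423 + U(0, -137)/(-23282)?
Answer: -270829719/172822286 ≈ -1.5671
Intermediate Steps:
U(f, s) = 5 - 50*s - 28*f (U(f, s) = 5 + (-28*f - 50*s) = 5 + (-50*s - 28*f) = 5 - 50*s - 28*f)
-9447/7423 + U(0, -137)/(-23282) = -9447/7423 + (5 - 50*(-137) - 28*0)/(-23282) = -9447*1/7423 + (5 + 6850 + 0)*(-1/23282) = -9447/7423 + 6855*(-1/23282) = -9447/7423 - 6855/23282 = -270829719/172822286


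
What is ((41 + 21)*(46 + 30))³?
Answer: 104620272128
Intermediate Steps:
((41 + 21)*(46 + 30))³ = (62*76)³ = 4712³ = 104620272128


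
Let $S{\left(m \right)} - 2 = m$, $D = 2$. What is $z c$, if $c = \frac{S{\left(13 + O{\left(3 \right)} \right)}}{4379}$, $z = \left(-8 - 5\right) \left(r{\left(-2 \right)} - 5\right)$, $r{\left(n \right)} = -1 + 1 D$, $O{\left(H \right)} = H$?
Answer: $\frac{936}{4379} \approx 0.21375$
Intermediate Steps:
$S{\left(m \right)} = 2 + m$
$r{\left(n \right)} = 1$ ($r{\left(n \right)} = -1 + 1 \cdot 2 = -1 + 2 = 1$)
$z = 52$ ($z = \left(-8 - 5\right) \left(1 - 5\right) = \left(-13\right) \left(-4\right) = 52$)
$c = \frac{18}{4379}$ ($c = \frac{2 + \left(13 + 3\right)}{4379} = \left(2 + 16\right) \frac{1}{4379} = 18 \cdot \frac{1}{4379} = \frac{18}{4379} \approx 0.0041105$)
$z c = 52 \cdot \frac{18}{4379} = \frac{936}{4379}$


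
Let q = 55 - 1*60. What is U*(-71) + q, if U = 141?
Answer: -10016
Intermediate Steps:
q = -5 (q = 55 - 60 = -5)
U*(-71) + q = 141*(-71) - 5 = -10011 - 5 = -10016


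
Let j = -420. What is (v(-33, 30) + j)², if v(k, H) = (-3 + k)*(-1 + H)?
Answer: 2143296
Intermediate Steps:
v(k, H) = (-1 + H)*(-3 + k)
(v(-33, 30) + j)² = ((3 - 1*(-33) - 3*30 + 30*(-33)) - 420)² = ((3 + 33 - 90 - 990) - 420)² = (-1044 - 420)² = (-1464)² = 2143296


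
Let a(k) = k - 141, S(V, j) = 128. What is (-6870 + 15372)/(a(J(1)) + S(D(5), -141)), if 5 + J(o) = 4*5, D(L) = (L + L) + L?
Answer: 4251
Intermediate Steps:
D(L) = 3*L (D(L) = 2*L + L = 3*L)
J(o) = 15 (J(o) = -5 + 4*5 = -5 + 20 = 15)
a(k) = -141 + k
(-6870 + 15372)/(a(J(1)) + S(D(5), -141)) = (-6870 + 15372)/((-141 + 15) + 128) = 8502/(-126 + 128) = 8502/2 = 8502*(½) = 4251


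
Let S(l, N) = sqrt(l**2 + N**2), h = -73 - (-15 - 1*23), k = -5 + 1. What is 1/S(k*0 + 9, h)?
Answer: sqrt(1306)/1306 ≈ 0.027671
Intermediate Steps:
k = -4
h = -35 (h = -73 - (-15 - 23) = -73 - 1*(-38) = -73 + 38 = -35)
S(l, N) = sqrt(N**2 + l**2)
1/S(k*0 + 9, h) = 1/(sqrt((-35)**2 + (-4*0 + 9)**2)) = 1/(sqrt(1225 + (0 + 9)**2)) = 1/(sqrt(1225 + 9**2)) = 1/(sqrt(1225 + 81)) = 1/(sqrt(1306)) = sqrt(1306)/1306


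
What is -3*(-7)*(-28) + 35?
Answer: -553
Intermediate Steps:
-3*(-7)*(-28) + 35 = 21*(-28) + 35 = -588 + 35 = -553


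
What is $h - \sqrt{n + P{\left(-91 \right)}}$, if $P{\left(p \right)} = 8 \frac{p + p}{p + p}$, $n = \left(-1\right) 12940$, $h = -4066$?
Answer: $-4066 - 2 i \sqrt{3233} \approx -4066.0 - 113.72 i$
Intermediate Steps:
$n = -12940$
$P{\left(p \right)} = 8$ ($P{\left(p \right)} = 8 \frac{2 p}{2 p} = 8 \cdot 2 p \frac{1}{2 p} = 8 \cdot 1 = 8$)
$h - \sqrt{n + P{\left(-91 \right)}} = -4066 - \sqrt{-12940 + 8} = -4066 - \sqrt{-12932} = -4066 - 2 i \sqrt{3233}$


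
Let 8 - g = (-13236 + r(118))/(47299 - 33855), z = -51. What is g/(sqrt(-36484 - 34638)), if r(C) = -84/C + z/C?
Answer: -14253119*I*sqrt(71122)/112827371824 ≈ -0.03369*I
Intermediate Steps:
r(C) = -135/C (r(C) = -84/C - 51/C = -135/C)
g = 14253119/1586392 (g = 8 - (-13236 - 135/118)/(47299 - 33855) = 8 - (-13236 - 135*1/118)/13444 = 8 - (-13236 - 135/118)/13444 = 8 - (-1561983)/(118*13444) = 8 - 1*(-1561983/1586392) = 8 + 1561983/1586392 = 14253119/1586392 ≈ 8.9846)
g/(sqrt(-36484 - 34638)) = 14253119/(1586392*(sqrt(-36484 - 34638))) = 14253119/(1586392*(sqrt(-71122))) = 14253119/(1586392*((I*sqrt(71122)))) = 14253119*(-I*sqrt(71122)/71122)/1586392 = -14253119*I*sqrt(71122)/112827371824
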